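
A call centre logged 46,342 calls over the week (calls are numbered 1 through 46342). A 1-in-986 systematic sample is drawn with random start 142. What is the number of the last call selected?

k = 986
47th selection = r + (47−1)·k = 142 + 46×986 = 142 + 45356 = 45498

45498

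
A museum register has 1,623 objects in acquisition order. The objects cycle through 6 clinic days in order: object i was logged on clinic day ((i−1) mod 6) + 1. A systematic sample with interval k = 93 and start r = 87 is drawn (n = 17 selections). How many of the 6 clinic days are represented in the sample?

Consecutive selections differ by k = 93, so their clinic day numbers differ by 93 mod 6 = 3.
gcd(93, 6) = 3, so the sample visits 6/3 = 2 distinct residues mod 6.
Start 87 is clinic day 3; the clinic days hit are 3, 6.

2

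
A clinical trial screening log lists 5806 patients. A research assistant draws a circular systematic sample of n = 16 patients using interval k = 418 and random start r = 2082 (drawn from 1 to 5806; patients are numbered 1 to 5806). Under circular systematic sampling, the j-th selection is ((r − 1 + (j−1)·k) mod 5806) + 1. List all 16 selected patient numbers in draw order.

2082, 2500, 2918, 3336, 3754, 4172, 4590, 5008, 5426, 38, 456, 874, 1292, 1710, 2128, 2546

Selection 1: 2082
Selection 2: 2082 + 418 = 2500
Selection 3: 2500 + 418 = 2918
Selection 4: 2918 + 418 = 3336
Selection 5: 3336 + 418 = 3754
Selection 6: 3754 + 418 = 4172
Selection 7: 4172 + 418 = 4590
Selection 8: 4590 + 418 = 5008
Selection 9: 5008 + 418 = 5426
Selection 10: 5426 + 418 = 5844 → 5844 − 5806 = 38
Selection 11: 38 + 418 = 456
Selection 12: 456 + 418 = 874
Selection 13: 874 + 418 = 1292
Selection 14: 1292 + 418 = 1710
Selection 15: 1710 + 418 = 2128
Selection 16: 2128 + 418 = 2546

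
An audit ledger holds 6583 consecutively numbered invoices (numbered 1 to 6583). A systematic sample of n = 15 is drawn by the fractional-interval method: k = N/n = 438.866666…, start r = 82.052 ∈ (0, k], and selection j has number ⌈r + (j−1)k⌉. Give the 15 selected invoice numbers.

83, 521, 960, 1399, 1838, 2277, 2716, 3155, 3593, 4032, 4471, 4910, 5349, 5788, 6227

j=1: r + 0k = 82.052 → ⌈·⌉ = 83
j=2: r + 1k = 520.918666… → ⌈·⌉ = 521
j=3: r + 2k = 959.785333… → ⌈·⌉ = 960
j=4: r + 3k = 1398.652 → ⌈·⌉ = 1399
j=5: r + 4k = 1837.518666… → ⌈·⌉ = 1838
j=6: r + 5k = 2276.385333… → ⌈·⌉ = 2277
j=7: r + 6k = 2715.252 → ⌈·⌉ = 2716
j=8: r + 7k = 3154.118666… → ⌈·⌉ = 3155
j=9: r + 8k = 3592.985333… → ⌈·⌉ = 3593
j=10: r + 9k = 4031.852 → ⌈·⌉ = 4032
j=11: r + 10k = 4470.718666… → ⌈·⌉ = 4471
j=12: r + 11k = 4909.585333… → ⌈·⌉ = 4910
j=13: r + 12k = 5348.452 → ⌈·⌉ = 5349
j=14: r + 13k = 5787.318666… → ⌈·⌉ = 5788
j=15: r + 14k = 6226.185333… → ⌈·⌉ = 6227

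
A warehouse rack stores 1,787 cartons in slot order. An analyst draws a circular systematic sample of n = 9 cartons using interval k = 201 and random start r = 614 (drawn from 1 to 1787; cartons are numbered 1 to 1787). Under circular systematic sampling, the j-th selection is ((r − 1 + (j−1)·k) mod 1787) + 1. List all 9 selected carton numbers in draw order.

614, 815, 1016, 1217, 1418, 1619, 33, 234, 435

Selection 1: 614
Selection 2: 614 + 201 = 815
Selection 3: 815 + 201 = 1016
Selection 4: 1016 + 201 = 1217
Selection 5: 1217 + 201 = 1418
Selection 6: 1418 + 201 = 1619
Selection 7: 1619 + 201 = 1820 → 1820 − 1787 = 33
Selection 8: 33 + 201 = 234
Selection 9: 234 + 201 = 435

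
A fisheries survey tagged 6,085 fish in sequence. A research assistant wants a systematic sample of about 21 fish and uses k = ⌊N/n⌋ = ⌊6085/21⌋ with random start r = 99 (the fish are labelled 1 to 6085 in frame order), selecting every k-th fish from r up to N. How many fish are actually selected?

k = ⌊6085/21⌋ = 289
Achieved size = ⌊(6085 − 99)/289⌋ + 1 = ⌊5986/289⌋ + 1 = 20 + 1 = 21
(last selection: 99 + 20×289 = 5879 ≤ 6085; next would be 6168 > 6085)

21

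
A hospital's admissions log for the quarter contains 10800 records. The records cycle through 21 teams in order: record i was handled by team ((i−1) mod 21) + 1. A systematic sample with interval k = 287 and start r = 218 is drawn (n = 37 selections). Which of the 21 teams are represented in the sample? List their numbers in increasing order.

1, 8, 15

Consecutive selections differ by k = 287, so their team numbers differ by 287 mod 21 = 14.
gcd(287, 21) = 7, so the sample visits 21/7 = 3 distinct residues mod 21.
Start 218 is team 8; the teams hit are 1, 8, 15.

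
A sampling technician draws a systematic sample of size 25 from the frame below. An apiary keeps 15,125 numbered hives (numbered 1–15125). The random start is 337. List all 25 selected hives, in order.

k = N/n = 15125/25 = 605
hive 1: 337
hive 2: 337 + 605 = 942
hive 3: 942 + 605 = 1547
hive 4: 1547 + 605 = 2152
hive 5: 2152 + 605 = 2757
hive 6: 2757 + 605 = 3362
hive 7: 3362 + 605 = 3967
hive 8: 3967 + 605 = 4572
hive 9: 4572 + 605 = 5177
hive 10: 5177 + 605 = 5782
hive 11: 5782 + 605 = 6387
hive 12: 6387 + 605 = 6992
hive 13: 6992 + 605 = 7597
hive 14: 7597 + 605 = 8202
hive 15: 8202 + 605 = 8807
hive 16: 8807 + 605 = 9412
hive 17: 9412 + 605 = 10017
hive 18: 10017 + 605 = 10622
hive 19: 10622 + 605 = 11227
hive 20: 11227 + 605 = 11832
hive 21: 11832 + 605 = 12437
hive 22: 12437 + 605 = 13042
hive 23: 13042 + 605 = 13647
hive 24: 13647 + 605 = 14252
hive 25: 14252 + 605 = 14857

337, 942, 1547, 2152, 2757, 3362, 3967, 4572, 5177, 5782, 6387, 6992, 7597, 8202, 8807, 9412, 10017, 10622, 11227, 11832, 12437, 13042, 13647, 14252, 14857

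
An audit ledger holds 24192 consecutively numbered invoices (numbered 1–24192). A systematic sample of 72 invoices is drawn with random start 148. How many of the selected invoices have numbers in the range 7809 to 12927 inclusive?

k = 24192/72 = 336
First selection ≥ 7809: 148 + ⌈(7809−148)/336⌉·336 = 148 + 23×336 = 7876
Last selection ≤ 12927: 148 + ⌊(12927−148)/336⌋·336 = 148 + 38×336 = 12916
Count = 38 − 23 + 1 = 16

16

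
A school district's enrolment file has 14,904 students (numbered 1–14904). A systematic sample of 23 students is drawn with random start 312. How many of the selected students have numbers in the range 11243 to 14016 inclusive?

5

k = 14904/23 = 648
First selection ≥ 11243: 312 + ⌈(11243−312)/648⌉·648 = 312 + 17×648 = 11328
Last selection ≤ 14016: 312 + ⌊(14016−312)/648⌋·648 = 312 + 21×648 = 13920
Count = 21 − 17 + 1 = 5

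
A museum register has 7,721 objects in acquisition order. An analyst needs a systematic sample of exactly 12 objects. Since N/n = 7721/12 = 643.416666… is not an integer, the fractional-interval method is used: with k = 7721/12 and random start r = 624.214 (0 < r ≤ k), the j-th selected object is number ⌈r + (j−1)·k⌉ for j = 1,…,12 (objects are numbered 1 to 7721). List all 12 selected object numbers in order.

j=1: r + 0k = 624.214 → ⌈·⌉ = 625
j=2: r + 1k = 1267.630666… → ⌈·⌉ = 1268
j=3: r + 2k = 1911.047333… → ⌈·⌉ = 1912
j=4: r + 3k = 2554.464 → ⌈·⌉ = 2555
j=5: r + 4k = 3197.880666… → ⌈·⌉ = 3198
j=6: r + 5k = 3841.297333… → ⌈·⌉ = 3842
j=7: r + 6k = 4484.714 → ⌈·⌉ = 4485
j=8: r + 7k = 5128.130666… → ⌈·⌉ = 5129
j=9: r + 8k = 5771.547333… → ⌈·⌉ = 5772
j=10: r + 9k = 6414.964 → ⌈·⌉ = 6415
j=11: r + 10k = 7058.380666… → ⌈·⌉ = 7059
j=12: r + 11k = 7701.797333… → ⌈·⌉ = 7702

625, 1268, 1912, 2555, 3198, 3842, 4485, 5129, 5772, 6415, 7059, 7702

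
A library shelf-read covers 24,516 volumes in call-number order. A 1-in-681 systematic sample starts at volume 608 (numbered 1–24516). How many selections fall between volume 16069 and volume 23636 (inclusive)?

k = 681
First selection ≥ 16069: 608 + ⌈(16069−608)/681⌉·681 = 608 + 23×681 = 16271
Last selection ≤ 23636: 608 + ⌊(23636−608)/681⌋·681 = 608 + 33×681 = 23081
Count = 33 − 23 + 1 = 11

11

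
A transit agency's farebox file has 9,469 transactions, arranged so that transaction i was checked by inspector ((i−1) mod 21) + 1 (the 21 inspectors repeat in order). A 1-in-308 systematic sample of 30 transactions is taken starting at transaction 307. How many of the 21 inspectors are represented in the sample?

Consecutive selections differ by k = 308, so their inspector numbers differ by 308 mod 21 = 14.
gcd(308, 21) = 7, so the sample visits 21/7 = 3 distinct residues mod 21.
Start 307 is inspector 13; the inspectors hit are 6, 13, 20.

3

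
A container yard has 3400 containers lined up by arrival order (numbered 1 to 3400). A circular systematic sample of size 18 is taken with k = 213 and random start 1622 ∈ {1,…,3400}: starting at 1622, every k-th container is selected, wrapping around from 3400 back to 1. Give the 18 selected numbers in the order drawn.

1622, 1835, 2048, 2261, 2474, 2687, 2900, 3113, 3326, 139, 352, 565, 778, 991, 1204, 1417, 1630, 1843

Selection 1: 1622
Selection 2: 1622 + 213 = 1835
Selection 3: 1835 + 213 = 2048
Selection 4: 2048 + 213 = 2261
Selection 5: 2261 + 213 = 2474
Selection 6: 2474 + 213 = 2687
Selection 7: 2687 + 213 = 2900
Selection 8: 2900 + 213 = 3113
Selection 9: 3113 + 213 = 3326
Selection 10: 3326 + 213 = 3539 → 3539 − 3400 = 139
Selection 11: 139 + 213 = 352
Selection 12: 352 + 213 = 565
Selection 13: 565 + 213 = 778
Selection 14: 778 + 213 = 991
Selection 15: 991 + 213 = 1204
Selection 16: 1204 + 213 = 1417
Selection 17: 1417 + 213 = 1630
Selection 18: 1630 + 213 = 1843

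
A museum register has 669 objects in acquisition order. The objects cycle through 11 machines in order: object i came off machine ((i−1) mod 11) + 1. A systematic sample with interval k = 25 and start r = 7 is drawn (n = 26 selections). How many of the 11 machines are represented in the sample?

11

Consecutive selections differ by k = 25, so their machine numbers differ by 25 mod 11 = 3.
gcd(25, 11) = 1, so the sample visits 11/1 = 11 distinct residues mod 11.
Start 7 is machine 7; the machines hit are 1, 2, 3, 4, 5, 6, 7, 8, 9, 10, 11.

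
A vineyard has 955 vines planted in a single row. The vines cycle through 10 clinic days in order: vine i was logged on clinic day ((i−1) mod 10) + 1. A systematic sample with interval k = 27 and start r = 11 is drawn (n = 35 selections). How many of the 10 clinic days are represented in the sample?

10

Consecutive selections differ by k = 27, so their clinic day numbers differ by 27 mod 10 = 7.
gcd(27, 10) = 1, so the sample visits 10/1 = 10 distinct residues mod 10.
Start 11 is clinic day 1; the clinic days hit are 1, 2, 3, 4, 5, 6, 7, 8, 9, 10.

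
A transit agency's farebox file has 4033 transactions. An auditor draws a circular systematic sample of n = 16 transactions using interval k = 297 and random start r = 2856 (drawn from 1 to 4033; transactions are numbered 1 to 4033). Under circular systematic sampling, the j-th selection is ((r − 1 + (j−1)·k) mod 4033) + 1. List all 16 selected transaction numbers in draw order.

Selection 1: 2856
Selection 2: 2856 + 297 = 3153
Selection 3: 3153 + 297 = 3450
Selection 4: 3450 + 297 = 3747
Selection 5: 3747 + 297 = 4044 → 4044 − 4033 = 11
Selection 6: 11 + 297 = 308
Selection 7: 308 + 297 = 605
Selection 8: 605 + 297 = 902
Selection 9: 902 + 297 = 1199
Selection 10: 1199 + 297 = 1496
Selection 11: 1496 + 297 = 1793
Selection 12: 1793 + 297 = 2090
Selection 13: 2090 + 297 = 2387
Selection 14: 2387 + 297 = 2684
Selection 15: 2684 + 297 = 2981
Selection 16: 2981 + 297 = 3278

2856, 3153, 3450, 3747, 11, 308, 605, 902, 1199, 1496, 1793, 2090, 2387, 2684, 2981, 3278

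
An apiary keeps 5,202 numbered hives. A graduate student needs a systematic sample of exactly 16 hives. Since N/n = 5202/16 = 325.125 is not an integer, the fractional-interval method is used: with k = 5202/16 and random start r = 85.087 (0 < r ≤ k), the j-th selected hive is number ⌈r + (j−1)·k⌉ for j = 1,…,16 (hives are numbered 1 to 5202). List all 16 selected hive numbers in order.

86, 411, 736, 1061, 1386, 1711, 2036, 2361, 2687, 3012, 3337, 3662, 3987, 4312, 4637, 4962

j=1: r + 0k = 85.087 → ⌈·⌉ = 86
j=2: r + 1k = 410.212 → ⌈·⌉ = 411
j=3: r + 2k = 735.337 → ⌈·⌉ = 736
j=4: r + 3k = 1060.462 → ⌈·⌉ = 1061
j=5: r + 4k = 1385.587 → ⌈·⌉ = 1386
j=6: r + 5k = 1710.712 → ⌈·⌉ = 1711
j=7: r + 6k = 2035.837 → ⌈·⌉ = 2036
j=8: r + 7k = 2360.962 → ⌈·⌉ = 2361
j=9: r + 8k = 2686.087 → ⌈·⌉ = 2687
j=10: r + 9k = 3011.212 → ⌈·⌉ = 3012
j=11: r + 10k = 3336.337 → ⌈·⌉ = 3337
j=12: r + 11k = 3661.462 → ⌈·⌉ = 3662
j=13: r + 12k = 3986.587 → ⌈·⌉ = 3987
j=14: r + 13k = 4311.712 → ⌈·⌉ = 4312
j=15: r + 14k = 4636.837 → ⌈·⌉ = 4637
j=16: r + 15k = 4961.962 → ⌈·⌉ = 4962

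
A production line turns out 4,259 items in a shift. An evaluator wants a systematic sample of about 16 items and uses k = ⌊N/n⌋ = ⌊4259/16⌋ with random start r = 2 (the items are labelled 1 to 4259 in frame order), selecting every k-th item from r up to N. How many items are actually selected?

k = ⌊4259/16⌋ = 266
Achieved size = ⌊(4259 − 2)/266⌋ + 1 = ⌊4257/266⌋ + 1 = 16 + 1 = 17
(last selection: 2 + 16×266 = 4258 ≤ 4259; next would be 4524 > 4259)

17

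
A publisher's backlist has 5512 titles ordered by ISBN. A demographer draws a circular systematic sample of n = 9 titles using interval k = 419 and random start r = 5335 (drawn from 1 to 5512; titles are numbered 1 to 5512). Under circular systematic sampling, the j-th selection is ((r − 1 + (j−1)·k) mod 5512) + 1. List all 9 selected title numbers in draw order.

Selection 1: 5335
Selection 2: 5335 + 419 = 5754 → 5754 − 5512 = 242
Selection 3: 242 + 419 = 661
Selection 4: 661 + 419 = 1080
Selection 5: 1080 + 419 = 1499
Selection 6: 1499 + 419 = 1918
Selection 7: 1918 + 419 = 2337
Selection 8: 2337 + 419 = 2756
Selection 9: 2756 + 419 = 3175

5335, 242, 661, 1080, 1499, 1918, 2337, 2756, 3175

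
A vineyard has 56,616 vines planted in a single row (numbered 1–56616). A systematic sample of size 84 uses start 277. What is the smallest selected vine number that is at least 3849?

4321

k = 56616/84 = 674
Steps past start: ⌈(3849 − 277)/674⌉ = ⌈3572/674⌉ = 6
Selected vine: 277 + 6×674 = 4321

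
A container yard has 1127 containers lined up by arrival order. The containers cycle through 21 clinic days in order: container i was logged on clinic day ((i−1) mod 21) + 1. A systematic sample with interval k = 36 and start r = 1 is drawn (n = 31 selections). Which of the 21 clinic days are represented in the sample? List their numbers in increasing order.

Consecutive selections differ by k = 36, so their clinic day numbers differ by 36 mod 21 = 15.
gcd(36, 21) = 3, so the sample visits 21/3 = 7 distinct residues mod 21.
Start 1 is clinic day 1; the clinic days hit are 1, 4, 7, 10, 13, 16, 19.

1, 4, 7, 10, 13, 16, 19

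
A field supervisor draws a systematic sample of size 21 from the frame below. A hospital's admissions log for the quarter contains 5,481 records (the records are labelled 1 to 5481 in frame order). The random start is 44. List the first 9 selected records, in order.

44, 305, 566, 827, 1088, 1349, 1610, 1871, 2132

k = N/n = 5481/21 = 261
record 1: 44
record 2: 44 + 261 = 305
record 3: 305 + 261 = 566
record 4: 566 + 261 = 827
record 5: 827 + 261 = 1088
record 6: 1088 + 261 = 1349
record 7: 1349 + 261 = 1610
record 8: 1610 + 261 = 1871
record 9: 1871 + 261 = 2132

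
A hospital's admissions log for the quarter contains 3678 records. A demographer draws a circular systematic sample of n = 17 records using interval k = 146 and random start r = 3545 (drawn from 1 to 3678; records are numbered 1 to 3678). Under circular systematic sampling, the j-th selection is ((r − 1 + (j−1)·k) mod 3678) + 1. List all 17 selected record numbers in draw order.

Selection 1: 3545
Selection 2: 3545 + 146 = 3691 → 3691 − 3678 = 13
Selection 3: 13 + 146 = 159
Selection 4: 159 + 146 = 305
Selection 5: 305 + 146 = 451
Selection 6: 451 + 146 = 597
Selection 7: 597 + 146 = 743
Selection 8: 743 + 146 = 889
Selection 9: 889 + 146 = 1035
Selection 10: 1035 + 146 = 1181
Selection 11: 1181 + 146 = 1327
Selection 12: 1327 + 146 = 1473
Selection 13: 1473 + 146 = 1619
Selection 14: 1619 + 146 = 1765
Selection 15: 1765 + 146 = 1911
Selection 16: 1911 + 146 = 2057
Selection 17: 2057 + 146 = 2203

3545, 13, 159, 305, 451, 597, 743, 889, 1035, 1181, 1327, 1473, 1619, 1765, 1911, 2057, 2203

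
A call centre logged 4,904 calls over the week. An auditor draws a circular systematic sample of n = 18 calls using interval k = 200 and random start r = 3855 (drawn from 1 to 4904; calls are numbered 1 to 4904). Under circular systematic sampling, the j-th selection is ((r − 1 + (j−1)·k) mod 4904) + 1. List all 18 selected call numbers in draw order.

3855, 4055, 4255, 4455, 4655, 4855, 151, 351, 551, 751, 951, 1151, 1351, 1551, 1751, 1951, 2151, 2351

Selection 1: 3855
Selection 2: 3855 + 200 = 4055
Selection 3: 4055 + 200 = 4255
Selection 4: 4255 + 200 = 4455
Selection 5: 4455 + 200 = 4655
Selection 6: 4655 + 200 = 4855
Selection 7: 4855 + 200 = 5055 → 5055 − 4904 = 151
Selection 8: 151 + 200 = 351
Selection 9: 351 + 200 = 551
Selection 10: 551 + 200 = 751
Selection 11: 751 + 200 = 951
Selection 12: 951 + 200 = 1151
Selection 13: 1151 + 200 = 1351
Selection 14: 1351 + 200 = 1551
Selection 15: 1551 + 200 = 1751
Selection 16: 1751 + 200 = 1951
Selection 17: 1951 + 200 = 2151
Selection 18: 2151 + 200 = 2351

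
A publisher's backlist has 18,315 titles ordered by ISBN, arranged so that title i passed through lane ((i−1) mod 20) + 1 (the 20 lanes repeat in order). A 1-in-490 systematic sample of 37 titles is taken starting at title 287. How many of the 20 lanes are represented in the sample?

Consecutive selections differ by k = 490, so their lane numbers differ by 490 mod 20 = 10.
gcd(490, 20) = 10, so the sample visits 20/10 = 2 distinct residues mod 20.
Start 287 is lane 7; the lanes hit are 7, 17.

2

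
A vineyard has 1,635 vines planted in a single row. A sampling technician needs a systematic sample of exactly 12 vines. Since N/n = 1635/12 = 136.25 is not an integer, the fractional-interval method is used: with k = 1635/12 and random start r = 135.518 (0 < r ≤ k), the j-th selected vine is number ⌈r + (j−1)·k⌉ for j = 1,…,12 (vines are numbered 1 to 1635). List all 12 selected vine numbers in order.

j=1: r + 0k = 135.518 → ⌈·⌉ = 136
j=2: r + 1k = 271.768 → ⌈·⌉ = 272
j=3: r + 2k = 408.018 → ⌈·⌉ = 409
j=4: r + 3k = 544.268 → ⌈·⌉ = 545
j=5: r + 4k = 680.518 → ⌈·⌉ = 681
j=6: r + 5k = 816.768 → ⌈·⌉ = 817
j=7: r + 6k = 953.018 → ⌈·⌉ = 954
j=8: r + 7k = 1089.268 → ⌈·⌉ = 1090
j=9: r + 8k = 1225.518 → ⌈·⌉ = 1226
j=10: r + 9k = 1361.768 → ⌈·⌉ = 1362
j=11: r + 10k = 1498.018 → ⌈·⌉ = 1499
j=12: r + 11k = 1634.268 → ⌈·⌉ = 1635

136, 272, 409, 545, 681, 817, 954, 1090, 1226, 1362, 1499, 1635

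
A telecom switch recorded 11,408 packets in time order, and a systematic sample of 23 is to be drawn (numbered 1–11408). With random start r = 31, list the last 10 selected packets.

6479, 6975, 7471, 7967, 8463, 8959, 9455, 9951, 10447, 10943

k = N/n = 11408/23 = 496
14th selection = 31 + 13×496 = 6479
15th: 6479 + 496 = 6975
16th: 6975 + 496 = 7471
17th: 7471 + 496 = 7967
18th: 7967 + 496 = 8463
19th: 8463 + 496 = 8959
20th: 8959 + 496 = 9455
21st: 9455 + 496 = 9951
22nd: 9951 + 496 = 10447
23rd: 10447 + 496 = 10943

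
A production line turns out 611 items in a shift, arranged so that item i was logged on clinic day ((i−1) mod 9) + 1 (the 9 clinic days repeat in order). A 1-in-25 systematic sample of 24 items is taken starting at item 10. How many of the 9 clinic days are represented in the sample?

9

Consecutive selections differ by k = 25, so their clinic day numbers differ by 25 mod 9 = 7.
gcd(25, 9) = 1, so the sample visits 9/1 = 9 distinct residues mod 9.
Start 10 is clinic day 1; the clinic days hit are 1, 2, 3, 4, 5, 6, 7, 8, 9.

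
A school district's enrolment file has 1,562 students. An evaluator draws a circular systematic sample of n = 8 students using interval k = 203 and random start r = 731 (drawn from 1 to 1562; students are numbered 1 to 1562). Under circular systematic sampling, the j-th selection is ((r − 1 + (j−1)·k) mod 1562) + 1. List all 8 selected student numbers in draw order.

Selection 1: 731
Selection 2: 731 + 203 = 934
Selection 3: 934 + 203 = 1137
Selection 4: 1137 + 203 = 1340
Selection 5: 1340 + 203 = 1543
Selection 6: 1543 + 203 = 1746 → 1746 − 1562 = 184
Selection 7: 184 + 203 = 387
Selection 8: 387 + 203 = 590

731, 934, 1137, 1340, 1543, 184, 387, 590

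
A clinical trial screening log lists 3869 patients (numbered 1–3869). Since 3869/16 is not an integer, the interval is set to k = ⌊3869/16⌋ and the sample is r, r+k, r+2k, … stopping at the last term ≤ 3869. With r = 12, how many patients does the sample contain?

k = ⌊3869/16⌋ = 241
Achieved size = ⌊(3869 − 12)/241⌋ + 1 = ⌊3857/241⌋ + 1 = 16 + 1 = 17
(last selection: 12 + 16×241 = 3868 ≤ 3869; next would be 4109 > 3869)

17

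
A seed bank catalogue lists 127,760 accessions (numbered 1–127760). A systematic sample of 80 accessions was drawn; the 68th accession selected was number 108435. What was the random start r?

1436

k = 127760/80 = 1597
r = 108435 − (68−1)×1597 = 108435 − 106999 = 1436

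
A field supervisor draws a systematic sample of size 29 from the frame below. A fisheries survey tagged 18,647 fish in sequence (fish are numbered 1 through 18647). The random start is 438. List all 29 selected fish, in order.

k = N/n = 18647/29 = 643
fish 1: 438
fish 2: 438 + 643 = 1081
fish 3: 1081 + 643 = 1724
fish 4: 1724 + 643 = 2367
fish 5: 2367 + 643 = 3010
fish 6: 3010 + 643 = 3653
fish 7: 3653 + 643 = 4296
fish 8: 4296 + 643 = 4939
fish 9: 4939 + 643 = 5582
fish 10: 5582 + 643 = 6225
fish 11: 6225 + 643 = 6868
fish 12: 6868 + 643 = 7511
fish 13: 7511 + 643 = 8154
fish 14: 8154 + 643 = 8797
fish 15: 8797 + 643 = 9440
fish 16: 9440 + 643 = 10083
fish 17: 10083 + 643 = 10726
fish 18: 10726 + 643 = 11369
fish 19: 11369 + 643 = 12012
fish 20: 12012 + 643 = 12655
fish 21: 12655 + 643 = 13298
fish 22: 13298 + 643 = 13941
fish 23: 13941 + 643 = 14584
fish 24: 14584 + 643 = 15227
fish 25: 15227 + 643 = 15870
fish 26: 15870 + 643 = 16513
fish 27: 16513 + 643 = 17156
fish 28: 17156 + 643 = 17799
fish 29: 17799 + 643 = 18442

438, 1081, 1724, 2367, 3010, 3653, 4296, 4939, 5582, 6225, 6868, 7511, 8154, 8797, 9440, 10083, 10726, 11369, 12012, 12655, 13298, 13941, 14584, 15227, 15870, 16513, 17156, 17799, 18442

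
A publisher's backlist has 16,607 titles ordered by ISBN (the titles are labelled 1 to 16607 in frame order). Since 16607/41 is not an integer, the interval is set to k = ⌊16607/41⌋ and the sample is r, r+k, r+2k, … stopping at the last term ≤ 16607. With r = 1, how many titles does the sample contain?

42

k = ⌊16607/41⌋ = 405
Achieved size = ⌊(16607 − 1)/405⌋ + 1 = ⌊16606/405⌋ + 1 = 41 + 1 = 42
(last selection: 1 + 41×405 = 16606 ≤ 16607; next would be 17011 > 16607)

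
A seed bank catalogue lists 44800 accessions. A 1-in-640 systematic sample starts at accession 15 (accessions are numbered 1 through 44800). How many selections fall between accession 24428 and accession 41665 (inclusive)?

k = 640
First selection ≥ 24428: 15 + ⌈(24428−15)/640⌉·640 = 15 + 39×640 = 24975
Last selection ≤ 41665: 15 + ⌊(41665−15)/640⌋·640 = 15 + 65×640 = 41615
Count = 65 − 39 + 1 = 27

27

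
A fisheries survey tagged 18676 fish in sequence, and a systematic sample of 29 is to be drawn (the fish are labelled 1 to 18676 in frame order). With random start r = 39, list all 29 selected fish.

39, 683, 1327, 1971, 2615, 3259, 3903, 4547, 5191, 5835, 6479, 7123, 7767, 8411, 9055, 9699, 10343, 10987, 11631, 12275, 12919, 13563, 14207, 14851, 15495, 16139, 16783, 17427, 18071

k = N/n = 18676/29 = 644
fish 1: 39
fish 2: 39 + 644 = 683
fish 3: 683 + 644 = 1327
fish 4: 1327 + 644 = 1971
fish 5: 1971 + 644 = 2615
fish 6: 2615 + 644 = 3259
fish 7: 3259 + 644 = 3903
fish 8: 3903 + 644 = 4547
fish 9: 4547 + 644 = 5191
fish 10: 5191 + 644 = 5835
fish 11: 5835 + 644 = 6479
fish 12: 6479 + 644 = 7123
fish 13: 7123 + 644 = 7767
fish 14: 7767 + 644 = 8411
fish 15: 8411 + 644 = 9055
fish 16: 9055 + 644 = 9699
fish 17: 9699 + 644 = 10343
fish 18: 10343 + 644 = 10987
fish 19: 10987 + 644 = 11631
fish 20: 11631 + 644 = 12275
fish 21: 12275 + 644 = 12919
fish 22: 12919 + 644 = 13563
fish 23: 13563 + 644 = 14207
fish 24: 14207 + 644 = 14851
fish 25: 14851 + 644 = 15495
fish 26: 15495 + 644 = 16139
fish 27: 16139 + 644 = 16783
fish 28: 16783 + 644 = 17427
fish 29: 17427 + 644 = 18071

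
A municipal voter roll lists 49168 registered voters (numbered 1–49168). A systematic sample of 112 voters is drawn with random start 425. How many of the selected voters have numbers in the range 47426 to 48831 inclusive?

3

k = 49168/112 = 439
First selection ≥ 47426: 425 + ⌈(47426−425)/439⌉·439 = 425 + 108×439 = 47837
Last selection ≤ 48831: 425 + ⌊(48831−425)/439⌋·439 = 425 + 110×439 = 48715
Count = 110 − 108 + 1 = 3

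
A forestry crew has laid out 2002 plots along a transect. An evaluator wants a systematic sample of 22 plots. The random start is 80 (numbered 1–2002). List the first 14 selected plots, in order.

80, 171, 262, 353, 444, 535, 626, 717, 808, 899, 990, 1081, 1172, 1263

k = N/n = 2002/22 = 91
plot 1: 80
plot 2: 80 + 91 = 171
plot 3: 171 + 91 = 262
plot 4: 262 + 91 = 353
plot 5: 353 + 91 = 444
plot 6: 444 + 91 = 535
plot 7: 535 + 91 = 626
plot 8: 626 + 91 = 717
plot 9: 717 + 91 = 808
plot 10: 808 + 91 = 899
plot 11: 899 + 91 = 990
plot 12: 990 + 91 = 1081
plot 13: 1081 + 91 = 1172
plot 14: 1172 + 91 = 1263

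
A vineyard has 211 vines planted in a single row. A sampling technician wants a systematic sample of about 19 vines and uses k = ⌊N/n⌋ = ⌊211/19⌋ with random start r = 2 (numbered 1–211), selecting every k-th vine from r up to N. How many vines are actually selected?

k = ⌊211/19⌋ = 11
Achieved size = ⌊(211 − 2)/11⌋ + 1 = ⌊209/11⌋ + 1 = 19 + 1 = 20
(last selection: 2 + 19×11 = 211 ≤ 211; next would be 222 > 211)

20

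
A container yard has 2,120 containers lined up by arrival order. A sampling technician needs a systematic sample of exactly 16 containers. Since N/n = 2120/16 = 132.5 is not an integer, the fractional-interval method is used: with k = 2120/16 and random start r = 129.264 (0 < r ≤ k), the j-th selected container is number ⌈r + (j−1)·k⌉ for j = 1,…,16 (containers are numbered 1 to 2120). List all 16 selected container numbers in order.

j=1: r + 0k = 129.264 → ⌈·⌉ = 130
j=2: r + 1k = 261.764 → ⌈·⌉ = 262
j=3: r + 2k = 394.264 → ⌈·⌉ = 395
j=4: r + 3k = 526.764 → ⌈·⌉ = 527
j=5: r + 4k = 659.264 → ⌈·⌉ = 660
j=6: r + 5k = 791.764 → ⌈·⌉ = 792
j=7: r + 6k = 924.264 → ⌈·⌉ = 925
j=8: r + 7k = 1056.764 → ⌈·⌉ = 1057
j=9: r + 8k = 1189.264 → ⌈·⌉ = 1190
j=10: r + 9k = 1321.764 → ⌈·⌉ = 1322
j=11: r + 10k = 1454.264 → ⌈·⌉ = 1455
j=12: r + 11k = 1586.764 → ⌈·⌉ = 1587
j=13: r + 12k = 1719.264 → ⌈·⌉ = 1720
j=14: r + 13k = 1851.764 → ⌈·⌉ = 1852
j=15: r + 14k = 1984.264 → ⌈·⌉ = 1985
j=16: r + 15k = 2116.764 → ⌈·⌉ = 2117

130, 262, 395, 527, 660, 792, 925, 1057, 1190, 1322, 1455, 1587, 1720, 1852, 1985, 2117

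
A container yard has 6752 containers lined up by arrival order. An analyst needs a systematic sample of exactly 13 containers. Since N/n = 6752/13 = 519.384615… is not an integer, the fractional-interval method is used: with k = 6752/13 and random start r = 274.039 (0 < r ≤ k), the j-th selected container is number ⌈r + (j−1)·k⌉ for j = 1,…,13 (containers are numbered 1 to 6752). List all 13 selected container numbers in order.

275, 794, 1313, 1833, 2352, 2871, 3391, 3910, 4430, 4949, 5468, 5988, 6507

j=1: r + 0k = 274.039 → ⌈·⌉ = 275
j=2: r + 1k = 793.423615… → ⌈·⌉ = 794
j=3: r + 2k = 1312.808230… → ⌈·⌉ = 1313
j=4: r + 3k = 1832.192846… → ⌈·⌉ = 1833
j=5: r + 4k = 2351.577461… → ⌈·⌉ = 2352
j=6: r + 5k = 2870.962076… → ⌈·⌉ = 2871
j=7: r + 6k = 3390.346692… → ⌈·⌉ = 3391
j=8: r + 7k = 3909.731307… → ⌈·⌉ = 3910
j=9: r + 8k = 4429.115923… → ⌈·⌉ = 4430
j=10: r + 9k = 4948.500538… → ⌈·⌉ = 4949
j=11: r + 10k = 5467.885153… → ⌈·⌉ = 5468
j=12: r + 11k = 5987.269769… → ⌈·⌉ = 5988
j=13: r + 12k = 6506.654384… → ⌈·⌉ = 6507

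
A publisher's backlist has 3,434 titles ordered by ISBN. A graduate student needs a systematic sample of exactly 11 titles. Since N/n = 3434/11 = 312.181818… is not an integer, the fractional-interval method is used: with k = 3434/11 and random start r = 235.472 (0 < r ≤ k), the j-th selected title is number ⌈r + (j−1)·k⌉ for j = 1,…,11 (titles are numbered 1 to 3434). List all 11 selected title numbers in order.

236, 548, 860, 1173, 1485, 1797, 2109, 2421, 2733, 3046, 3358

j=1: r + 0k = 235.472 → ⌈·⌉ = 236
j=2: r + 1k = 547.653818… → ⌈·⌉ = 548
j=3: r + 2k = 859.835636… → ⌈·⌉ = 860
j=4: r + 3k = 1172.017454… → ⌈·⌉ = 1173
j=5: r + 4k = 1484.199272… → ⌈·⌉ = 1485
j=6: r + 5k = 1796.381090… → ⌈·⌉ = 1797
j=7: r + 6k = 2108.562909… → ⌈·⌉ = 2109
j=8: r + 7k = 2420.744727… → ⌈·⌉ = 2421
j=9: r + 8k = 2732.926545… → ⌈·⌉ = 2733
j=10: r + 9k = 3045.108363… → ⌈·⌉ = 3046
j=11: r + 10k = 3357.290181… → ⌈·⌉ = 3358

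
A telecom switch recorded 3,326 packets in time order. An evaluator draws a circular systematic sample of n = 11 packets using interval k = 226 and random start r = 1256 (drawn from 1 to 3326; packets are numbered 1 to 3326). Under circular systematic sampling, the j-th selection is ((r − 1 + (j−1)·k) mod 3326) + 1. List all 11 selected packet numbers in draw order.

Selection 1: 1256
Selection 2: 1256 + 226 = 1482
Selection 3: 1482 + 226 = 1708
Selection 4: 1708 + 226 = 1934
Selection 5: 1934 + 226 = 2160
Selection 6: 2160 + 226 = 2386
Selection 7: 2386 + 226 = 2612
Selection 8: 2612 + 226 = 2838
Selection 9: 2838 + 226 = 3064
Selection 10: 3064 + 226 = 3290
Selection 11: 3290 + 226 = 3516 → 3516 − 3326 = 190

1256, 1482, 1708, 1934, 2160, 2386, 2612, 2838, 3064, 3290, 190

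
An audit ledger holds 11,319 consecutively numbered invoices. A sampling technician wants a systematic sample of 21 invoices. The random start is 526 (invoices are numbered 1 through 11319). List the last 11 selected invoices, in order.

k = N/n = 11319/21 = 539
11th selection = 526 + 10×539 = 5916
12th: 5916 + 539 = 6455
13th: 6455 + 539 = 6994
14th: 6994 + 539 = 7533
15th: 7533 + 539 = 8072
16th: 8072 + 539 = 8611
17th: 8611 + 539 = 9150
18th: 9150 + 539 = 9689
19th: 9689 + 539 = 10228
20th: 10228 + 539 = 10767
21st: 10767 + 539 = 11306

5916, 6455, 6994, 7533, 8072, 8611, 9150, 9689, 10228, 10767, 11306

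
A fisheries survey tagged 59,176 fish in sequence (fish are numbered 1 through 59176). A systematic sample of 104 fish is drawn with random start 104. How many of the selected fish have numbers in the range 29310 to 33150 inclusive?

7

k = 59176/104 = 569
First selection ≥ 29310: 104 + ⌈(29310−104)/569⌉·569 = 104 + 52×569 = 29692
Last selection ≤ 33150: 104 + ⌊(33150−104)/569⌋·569 = 104 + 58×569 = 33106
Count = 58 − 52 + 1 = 7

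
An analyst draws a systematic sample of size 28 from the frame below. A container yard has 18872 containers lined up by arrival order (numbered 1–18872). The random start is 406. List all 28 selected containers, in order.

406, 1080, 1754, 2428, 3102, 3776, 4450, 5124, 5798, 6472, 7146, 7820, 8494, 9168, 9842, 10516, 11190, 11864, 12538, 13212, 13886, 14560, 15234, 15908, 16582, 17256, 17930, 18604

k = N/n = 18872/28 = 674
container 1: 406
container 2: 406 + 674 = 1080
container 3: 1080 + 674 = 1754
container 4: 1754 + 674 = 2428
container 5: 2428 + 674 = 3102
container 6: 3102 + 674 = 3776
container 7: 3776 + 674 = 4450
container 8: 4450 + 674 = 5124
container 9: 5124 + 674 = 5798
container 10: 5798 + 674 = 6472
container 11: 6472 + 674 = 7146
container 12: 7146 + 674 = 7820
container 13: 7820 + 674 = 8494
container 14: 8494 + 674 = 9168
container 15: 9168 + 674 = 9842
container 16: 9842 + 674 = 10516
container 17: 10516 + 674 = 11190
container 18: 11190 + 674 = 11864
container 19: 11864 + 674 = 12538
container 20: 12538 + 674 = 13212
container 21: 13212 + 674 = 13886
container 22: 13886 + 674 = 14560
container 23: 14560 + 674 = 15234
container 24: 15234 + 674 = 15908
container 25: 15908 + 674 = 16582
container 26: 16582 + 674 = 17256
container 27: 17256 + 674 = 17930
container 28: 17930 + 674 = 18604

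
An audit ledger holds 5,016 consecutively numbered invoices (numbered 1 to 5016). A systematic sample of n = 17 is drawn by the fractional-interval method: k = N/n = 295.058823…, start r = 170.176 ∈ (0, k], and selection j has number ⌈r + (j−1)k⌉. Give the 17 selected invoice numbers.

171, 466, 761, 1056, 1351, 1646, 1941, 2236, 2531, 2826, 3121, 3416, 3711, 4006, 4301, 4597, 4892

j=1: r + 0k = 170.176 → ⌈·⌉ = 171
j=2: r + 1k = 465.234823… → ⌈·⌉ = 466
j=3: r + 2k = 760.293647… → ⌈·⌉ = 761
j=4: r + 3k = 1055.352470… → ⌈·⌉ = 1056
j=5: r + 4k = 1350.411294… → ⌈·⌉ = 1351
j=6: r + 5k = 1645.470117… → ⌈·⌉ = 1646
j=7: r + 6k = 1940.528941… → ⌈·⌉ = 1941
j=8: r + 7k = 2235.587764… → ⌈·⌉ = 2236
j=9: r + 8k = 2530.646588… → ⌈·⌉ = 2531
j=10: r + 9k = 2825.705411… → ⌈·⌉ = 2826
j=11: r + 10k = 3120.764235… → ⌈·⌉ = 3121
j=12: r + 11k = 3415.823058… → ⌈·⌉ = 3416
j=13: r + 12k = 3710.881882… → ⌈·⌉ = 3711
j=14: r + 13k = 4005.940705… → ⌈·⌉ = 4006
j=15: r + 14k = 4300.999529… → ⌈·⌉ = 4301
j=16: r + 15k = 4596.058352… → ⌈·⌉ = 4597
j=17: r + 16k = 4891.117176… → ⌈·⌉ = 4892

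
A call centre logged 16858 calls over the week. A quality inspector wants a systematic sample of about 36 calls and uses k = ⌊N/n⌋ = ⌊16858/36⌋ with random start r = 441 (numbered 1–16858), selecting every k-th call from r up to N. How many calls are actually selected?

k = ⌊16858/36⌋ = 468
Achieved size = ⌊(16858 − 441)/468⌋ + 1 = ⌊16417/468⌋ + 1 = 35 + 1 = 36
(last selection: 441 + 35×468 = 16821 ≤ 16858; next would be 17289 > 16858)

36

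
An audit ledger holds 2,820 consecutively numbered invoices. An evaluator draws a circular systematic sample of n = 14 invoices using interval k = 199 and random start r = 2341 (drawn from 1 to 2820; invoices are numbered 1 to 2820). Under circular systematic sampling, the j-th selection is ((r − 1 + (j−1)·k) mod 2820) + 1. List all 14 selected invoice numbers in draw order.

Selection 1: 2341
Selection 2: 2341 + 199 = 2540
Selection 3: 2540 + 199 = 2739
Selection 4: 2739 + 199 = 2938 → 2938 − 2820 = 118
Selection 5: 118 + 199 = 317
Selection 6: 317 + 199 = 516
Selection 7: 516 + 199 = 715
Selection 8: 715 + 199 = 914
Selection 9: 914 + 199 = 1113
Selection 10: 1113 + 199 = 1312
Selection 11: 1312 + 199 = 1511
Selection 12: 1511 + 199 = 1710
Selection 13: 1710 + 199 = 1909
Selection 14: 1909 + 199 = 2108

2341, 2540, 2739, 118, 317, 516, 715, 914, 1113, 1312, 1511, 1710, 1909, 2108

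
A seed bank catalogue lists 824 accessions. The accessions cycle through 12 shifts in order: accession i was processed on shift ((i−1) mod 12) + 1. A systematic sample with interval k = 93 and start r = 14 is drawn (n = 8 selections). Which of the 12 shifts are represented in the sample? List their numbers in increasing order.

2, 5, 8, 11

Consecutive selections differ by k = 93, so their shift numbers differ by 93 mod 12 = 9.
gcd(93, 12) = 3, so the sample visits 12/3 = 4 distinct residues mod 12.
Start 14 is shift 2; the shifts hit are 2, 5, 8, 11.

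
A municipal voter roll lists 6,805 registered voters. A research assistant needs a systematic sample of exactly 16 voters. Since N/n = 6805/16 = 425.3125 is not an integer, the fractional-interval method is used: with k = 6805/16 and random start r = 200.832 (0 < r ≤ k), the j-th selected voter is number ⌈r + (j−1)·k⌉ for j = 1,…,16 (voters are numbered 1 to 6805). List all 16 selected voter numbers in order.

j=1: r + 0k = 200.832 → ⌈·⌉ = 201
j=2: r + 1k = 626.1445 → ⌈·⌉ = 627
j=3: r + 2k = 1051.457 → ⌈·⌉ = 1052
j=4: r + 3k = 1476.7695 → ⌈·⌉ = 1477
j=5: r + 4k = 1902.082 → ⌈·⌉ = 1903
j=6: r + 5k = 2327.3945 → ⌈·⌉ = 2328
j=7: r + 6k = 2752.707 → ⌈·⌉ = 2753
j=8: r + 7k = 3178.0195 → ⌈·⌉ = 3179
j=9: r + 8k = 3603.332 → ⌈·⌉ = 3604
j=10: r + 9k = 4028.6445 → ⌈·⌉ = 4029
j=11: r + 10k = 4453.957 → ⌈·⌉ = 4454
j=12: r + 11k = 4879.2695 → ⌈·⌉ = 4880
j=13: r + 12k = 5304.582 → ⌈·⌉ = 5305
j=14: r + 13k = 5729.8945 → ⌈·⌉ = 5730
j=15: r + 14k = 6155.207 → ⌈·⌉ = 6156
j=16: r + 15k = 6580.5195 → ⌈·⌉ = 6581

201, 627, 1052, 1477, 1903, 2328, 2753, 3179, 3604, 4029, 4454, 4880, 5305, 5730, 6156, 6581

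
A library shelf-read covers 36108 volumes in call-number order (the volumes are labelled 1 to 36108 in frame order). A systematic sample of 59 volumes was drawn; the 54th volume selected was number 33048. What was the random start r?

612

k = 36108/59 = 612
r = 33048 − (54−1)×612 = 33048 − 32436 = 612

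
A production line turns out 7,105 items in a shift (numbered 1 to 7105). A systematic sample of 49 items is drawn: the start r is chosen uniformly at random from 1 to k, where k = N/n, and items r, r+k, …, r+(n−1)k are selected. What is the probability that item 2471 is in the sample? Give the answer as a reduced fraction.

1/145

k = 7105/49 = 145.
Item 2471 is selected iff r ≡ 2471 (mod 145); exactly one such r in {1,…,145}.
Inclusion probability = 1/145.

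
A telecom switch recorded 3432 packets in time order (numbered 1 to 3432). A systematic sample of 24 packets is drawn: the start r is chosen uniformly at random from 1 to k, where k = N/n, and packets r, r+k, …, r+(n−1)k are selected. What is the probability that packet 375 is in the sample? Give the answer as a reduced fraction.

k = 3432/24 = 143.
Packet 375 is selected iff r ≡ 375 (mod 143); exactly one such r in {1,…,143}.
Inclusion probability = 1/143.

1/143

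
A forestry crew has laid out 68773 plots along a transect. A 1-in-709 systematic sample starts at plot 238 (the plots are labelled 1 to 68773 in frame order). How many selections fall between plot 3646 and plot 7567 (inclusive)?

k = 709
First selection ≥ 3646: 238 + ⌈(3646−238)/709⌉·709 = 238 + 5×709 = 3783
Last selection ≤ 7567: 238 + ⌊(7567−238)/709⌋·709 = 238 + 10×709 = 7328
Count = 10 − 5 + 1 = 6

6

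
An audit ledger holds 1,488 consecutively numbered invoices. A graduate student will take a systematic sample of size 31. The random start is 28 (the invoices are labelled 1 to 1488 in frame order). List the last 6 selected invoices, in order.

1228, 1276, 1324, 1372, 1420, 1468

k = N/n = 1488/31 = 48
26th selection = 28 + 25×48 = 1228
27th: 1228 + 48 = 1276
28th: 1276 + 48 = 1324
29th: 1324 + 48 = 1372
30th: 1372 + 48 = 1420
31st: 1420 + 48 = 1468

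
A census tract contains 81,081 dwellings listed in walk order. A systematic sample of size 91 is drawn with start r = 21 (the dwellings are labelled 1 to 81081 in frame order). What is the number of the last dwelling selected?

80211

k = 81081/91 = 891
91st selection = r + (91−1)·k = 21 + 90×891 = 21 + 80190 = 80211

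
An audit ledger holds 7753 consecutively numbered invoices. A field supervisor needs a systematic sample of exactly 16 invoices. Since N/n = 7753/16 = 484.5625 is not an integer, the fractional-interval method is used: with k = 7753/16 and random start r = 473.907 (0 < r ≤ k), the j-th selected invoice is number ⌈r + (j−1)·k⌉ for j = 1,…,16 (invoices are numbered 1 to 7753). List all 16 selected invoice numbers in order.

j=1: r + 0k = 473.907 → ⌈·⌉ = 474
j=2: r + 1k = 958.4695 → ⌈·⌉ = 959
j=3: r + 2k = 1443.032 → ⌈·⌉ = 1444
j=4: r + 3k = 1927.5945 → ⌈·⌉ = 1928
j=5: r + 4k = 2412.157 → ⌈·⌉ = 2413
j=6: r + 5k = 2896.7195 → ⌈·⌉ = 2897
j=7: r + 6k = 3381.282 → ⌈·⌉ = 3382
j=8: r + 7k = 3865.8445 → ⌈·⌉ = 3866
j=9: r + 8k = 4350.407 → ⌈·⌉ = 4351
j=10: r + 9k = 4834.9695 → ⌈·⌉ = 4835
j=11: r + 10k = 5319.532 → ⌈·⌉ = 5320
j=12: r + 11k = 5804.0945 → ⌈·⌉ = 5805
j=13: r + 12k = 6288.657 → ⌈·⌉ = 6289
j=14: r + 13k = 6773.2195 → ⌈·⌉ = 6774
j=15: r + 14k = 7257.782 → ⌈·⌉ = 7258
j=16: r + 15k = 7742.3445 → ⌈·⌉ = 7743

474, 959, 1444, 1928, 2413, 2897, 3382, 3866, 4351, 4835, 5320, 5805, 6289, 6774, 7258, 7743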